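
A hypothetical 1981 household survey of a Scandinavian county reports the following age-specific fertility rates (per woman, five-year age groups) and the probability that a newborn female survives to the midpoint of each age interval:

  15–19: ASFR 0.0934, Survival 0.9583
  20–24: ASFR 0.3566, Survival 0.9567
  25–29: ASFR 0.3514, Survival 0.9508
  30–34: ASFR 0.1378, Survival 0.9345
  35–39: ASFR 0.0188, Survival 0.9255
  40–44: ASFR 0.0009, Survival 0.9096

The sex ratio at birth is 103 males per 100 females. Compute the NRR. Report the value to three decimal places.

Proportion female at birth = 100 / (100 + 103) = 0.49261.
Survival-weighted fertility by age (5·fₓ·Sₓ):
  15–19: 5 × 0.0934 × 0.9583 = 0.44753
  20–24: 5 × 0.3566 × 0.9567 = 1.70580
  25–29: 5 × 0.3514 × 0.9508 = 1.67056
  30–34: 5 × 0.1378 × 0.9345 = 0.64387
  35–39: 5 × 0.0188 × 0.9255 = 0.08700
  40–44: 5 × 0.0009 × 0.9096 = 0.00409
Sum = 4.55885
NRR = 0.49261 × 4.55885 = 2.24574
With NRR above 1 the population is above replacement fertility.

2.246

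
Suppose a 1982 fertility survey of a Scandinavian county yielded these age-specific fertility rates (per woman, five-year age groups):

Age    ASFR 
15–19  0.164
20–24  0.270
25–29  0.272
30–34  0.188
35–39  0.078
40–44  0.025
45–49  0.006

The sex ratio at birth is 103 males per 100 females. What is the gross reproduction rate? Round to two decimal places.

Proportion female at birth = 100 / (100 + 103) = 0.49261.
Sum of ASFRs = 0.164 + 0.270 + 0.272 + 0.188 + 0.078 + 0.025 + 0.006 = 1.003
TFR = 5 × 1.003 = 5.015
GRR = 0.49261 × 5.015 = 2.47044

2.47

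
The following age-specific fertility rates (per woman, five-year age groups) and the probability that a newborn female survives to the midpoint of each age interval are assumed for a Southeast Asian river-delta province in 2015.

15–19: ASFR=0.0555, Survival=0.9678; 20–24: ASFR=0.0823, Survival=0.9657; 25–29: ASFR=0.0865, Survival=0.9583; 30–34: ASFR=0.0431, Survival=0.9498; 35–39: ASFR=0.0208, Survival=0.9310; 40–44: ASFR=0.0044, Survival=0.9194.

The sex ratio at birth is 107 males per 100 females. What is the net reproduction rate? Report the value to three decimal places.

Proportion female at birth = 100 / (100 + 107) = 0.48309.
Survival-weighted fertility by age (5·fₓ·Sₓ):
  15–19: 5 × 0.0555 × 0.9678 = 0.26856
  20–24: 5 × 0.0823 × 0.9657 = 0.39739
  25–29: 5 × 0.0865 × 0.9583 = 0.41446
  30–34: 5 × 0.0431 × 0.9498 = 0.20468
  35–39: 5 × 0.0208 × 0.9310 = 0.09682
  40–44: 5 × 0.0044 × 0.9194 = 0.02023
Sum = 1.40214
NRR = 0.48309 × 1.40214 = 0.67736

0.677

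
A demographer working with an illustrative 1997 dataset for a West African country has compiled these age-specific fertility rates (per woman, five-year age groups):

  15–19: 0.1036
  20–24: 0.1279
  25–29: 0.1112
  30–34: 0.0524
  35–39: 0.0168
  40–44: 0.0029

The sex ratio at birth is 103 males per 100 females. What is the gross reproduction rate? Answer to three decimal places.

Proportion female at birth = 100 / (100 + 103) = 0.49261.
Sum of ASFRs = 0.1036 + 0.1279 + 0.1112 + 0.0524 + 0.0168 + 0.0029 = 0.4148
TFR = 5 × 0.4148 = 2.074
GRR = 0.49261 × 2.074 = 1.02167

1.022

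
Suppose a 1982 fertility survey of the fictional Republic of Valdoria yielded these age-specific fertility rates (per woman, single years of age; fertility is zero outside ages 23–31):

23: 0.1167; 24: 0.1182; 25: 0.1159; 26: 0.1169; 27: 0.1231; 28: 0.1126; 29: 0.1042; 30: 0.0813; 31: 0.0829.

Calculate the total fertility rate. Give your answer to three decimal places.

0.972

Sum of ASFRs = 0.1167 + 0.1182 + 0.1159 + 0.1169 + 0.1231 + 0.1126 + 0.1042 + 0.0813 + 0.0829 = 0.9718
TFR = 0.9718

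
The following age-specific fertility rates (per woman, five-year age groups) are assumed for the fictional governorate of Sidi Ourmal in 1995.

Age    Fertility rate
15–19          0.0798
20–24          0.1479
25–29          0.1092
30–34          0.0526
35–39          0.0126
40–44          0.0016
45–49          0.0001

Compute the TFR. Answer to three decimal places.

2.019

Sum of ASFRs = 0.0798 + 0.1479 + 0.1092 + 0.0526 + 0.0126 + 0.0016 + 0.0001 = 0.4038
TFR = 5 × 0.4038 = 2.019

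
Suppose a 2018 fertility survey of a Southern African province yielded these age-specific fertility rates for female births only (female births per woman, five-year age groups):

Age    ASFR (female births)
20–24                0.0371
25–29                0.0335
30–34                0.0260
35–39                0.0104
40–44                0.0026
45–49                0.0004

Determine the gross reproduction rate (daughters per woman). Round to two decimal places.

0.55

Sum of female ASFRs = 0.0371 + 0.0335 + 0.0260 + 0.0104 + 0.0026 + 0.0004 = 0.1100
GRR = 5 × 0.1100 = 0.55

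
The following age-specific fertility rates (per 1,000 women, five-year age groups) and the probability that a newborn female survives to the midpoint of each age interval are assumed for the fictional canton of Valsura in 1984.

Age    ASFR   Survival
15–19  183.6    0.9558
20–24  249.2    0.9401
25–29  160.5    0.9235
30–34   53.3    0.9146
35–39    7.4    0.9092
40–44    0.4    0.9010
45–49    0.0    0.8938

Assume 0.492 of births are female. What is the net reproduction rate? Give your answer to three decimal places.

Proportion female at birth = 0.492.
Per-age-group product (5 × ASFR × survival probability):
  15–19: 5 × 183.6/1000 × 0.9558 = 0.87742
  20–24: 5 × 249.2/1000 × 0.9401 = 1.17136
  25–29: 5 × 160.5/1000 × 0.9235 = 0.74111
  30–34: 5 × 53.3/1000 × 0.9146 = 0.24374
  35–39: 5 × 7.4/1000 × 0.9092 = 0.03364
  40–44: 5 × 0.4/1000 × 0.9010 = 0.00180
  45–49: 5 × 0.0/1000 × 0.8938 = 0.00000
Sum = 3.06907
NRR = 0.492 × 3.06907 = 1.50998

1.510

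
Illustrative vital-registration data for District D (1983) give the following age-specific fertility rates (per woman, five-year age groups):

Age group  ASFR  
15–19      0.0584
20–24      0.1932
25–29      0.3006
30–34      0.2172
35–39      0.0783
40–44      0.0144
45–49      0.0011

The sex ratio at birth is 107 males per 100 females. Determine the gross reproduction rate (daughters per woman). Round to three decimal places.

2.085

Proportion female at birth = 100 / (100 + 107) = 0.48309.
Sum of ASFRs = 0.0584 + 0.1932 + 0.3006 + 0.2172 + 0.0783 + 0.0144 + 0.0011 = 0.8632
TFR = 5 × 0.8632 = 4.316
GRR = 0.48309 × 4.316 = 2.08502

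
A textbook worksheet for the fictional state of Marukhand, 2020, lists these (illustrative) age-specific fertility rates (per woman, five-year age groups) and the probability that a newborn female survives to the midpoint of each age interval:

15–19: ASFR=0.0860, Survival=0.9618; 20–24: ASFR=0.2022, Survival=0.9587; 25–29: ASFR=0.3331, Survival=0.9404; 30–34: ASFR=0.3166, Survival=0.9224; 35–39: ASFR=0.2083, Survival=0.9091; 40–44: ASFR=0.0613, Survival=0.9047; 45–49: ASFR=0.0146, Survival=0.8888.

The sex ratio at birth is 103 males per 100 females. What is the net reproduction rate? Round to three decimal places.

Proportion female at birth = 100 / (100 + 103) = 0.49261.
Per-age-group product (5 × ASFR × survival probability):
  15–19: 5 × 0.0860 × 0.9618 = 0.41357
  20–24: 5 × 0.2022 × 0.9587 = 0.96925
  25–29: 5 × 0.3331 × 0.9404 = 1.56624
  30–34: 5 × 0.3166 × 0.9224 = 1.46016
  35–39: 5 × 0.2083 × 0.9091 = 0.94683
  40–44: 5 × 0.0613 × 0.9047 = 0.27729
  45–49: 5 × 0.0146 × 0.8888 = 0.06488
Sum = 5.69822
NRR = 0.49261 × 5.69822 = 2.80700

2.807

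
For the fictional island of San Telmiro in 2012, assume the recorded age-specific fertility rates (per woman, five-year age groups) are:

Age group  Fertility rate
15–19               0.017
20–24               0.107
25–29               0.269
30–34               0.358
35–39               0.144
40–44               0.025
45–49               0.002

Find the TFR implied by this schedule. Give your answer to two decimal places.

Sum of ASFRs = 0.017 + 0.107 + 0.269 + 0.358 + 0.144 + 0.025 + 0.002 = 0.922
TFR = 5 × 0.922 = 4.61

4.61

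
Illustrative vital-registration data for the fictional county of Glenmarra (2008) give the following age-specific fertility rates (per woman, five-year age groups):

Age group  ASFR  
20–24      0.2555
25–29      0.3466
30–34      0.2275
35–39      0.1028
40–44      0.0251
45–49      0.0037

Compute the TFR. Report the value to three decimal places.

4.806

Sum of ASFRs = 0.2555 + 0.3466 + 0.2275 + 0.1028 + 0.0251 + 0.0037 = 0.9612
TFR = 5 × 0.9612 = 4.806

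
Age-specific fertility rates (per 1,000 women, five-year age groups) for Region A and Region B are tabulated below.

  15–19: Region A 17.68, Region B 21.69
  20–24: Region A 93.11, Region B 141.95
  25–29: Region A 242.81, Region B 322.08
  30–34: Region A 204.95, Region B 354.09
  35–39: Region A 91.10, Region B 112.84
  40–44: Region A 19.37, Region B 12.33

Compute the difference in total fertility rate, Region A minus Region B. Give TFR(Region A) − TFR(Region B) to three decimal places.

-1.480

Region A:
  Sum of ASFRs = 17.68 + 93.11 + 242.81 + 204.95 + 91.10 + 19.37 = 669.02
  TFR = 5 × 669.02 / 1000 = 3.3451
Region B:
  Sum of ASFRs = 21.69 + 141.95 + 322.08 + 354.09 + 112.84 + 12.33 = 964.98
  TFR = 5 × 964.98 / 1000 = 4.8249
Difference = 3.3451 − 4.8249 = -1.4798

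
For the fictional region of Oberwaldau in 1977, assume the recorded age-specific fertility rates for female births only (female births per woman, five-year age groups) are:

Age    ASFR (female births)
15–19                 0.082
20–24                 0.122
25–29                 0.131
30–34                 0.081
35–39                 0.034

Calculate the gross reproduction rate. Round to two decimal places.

Sum of female ASFRs = 0.082 + 0.122 + 0.131 + 0.081 + 0.034 = 0.450
GRR = 5 × 0.450 = 2.25

2.25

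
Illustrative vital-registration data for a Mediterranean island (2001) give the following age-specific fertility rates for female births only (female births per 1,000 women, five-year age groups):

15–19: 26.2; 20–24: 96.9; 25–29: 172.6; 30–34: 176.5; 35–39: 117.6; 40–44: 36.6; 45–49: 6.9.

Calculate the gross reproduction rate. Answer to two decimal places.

3.17

Sum of female ASFRs = 26.2 + 96.9 + 172.6 + 176.5 + 117.6 + 36.6 + 6.9 = 633.3
GRR = 5 × 633.3 / 1000 = 3.1665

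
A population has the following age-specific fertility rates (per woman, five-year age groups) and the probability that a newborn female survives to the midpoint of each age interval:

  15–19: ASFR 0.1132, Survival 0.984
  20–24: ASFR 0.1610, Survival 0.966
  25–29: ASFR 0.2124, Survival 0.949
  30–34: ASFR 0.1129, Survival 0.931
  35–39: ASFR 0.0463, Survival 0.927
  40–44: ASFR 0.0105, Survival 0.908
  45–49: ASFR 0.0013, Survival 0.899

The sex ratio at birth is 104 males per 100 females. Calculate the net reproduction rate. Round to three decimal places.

1.537

Proportion female at birth = 100 / (100 + 104) = 0.49020.
Weighting each age-specific rate by interval width and survival:
  15–19: 5 × 0.1132 × 0.984 = 0.55694
  20–24: 5 × 0.1610 × 0.966 = 0.77763
  25–29: 5 × 0.2124 × 0.949 = 1.00784
  30–34: 5 × 0.1129 × 0.931 = 0.52555
  35–39: 5 × 0.0463 × 0.927 = 0.21460
  40–44: 5 × 0.0105 × 0.908 = 0.04767
  45–49: 5 × 0.0013 × 0.899 = 0.00584
Sum = 3.13607
NRR = 0.49020 × 3.13607 = 1.53730
With NRR above 1 the population is above replacement fertility.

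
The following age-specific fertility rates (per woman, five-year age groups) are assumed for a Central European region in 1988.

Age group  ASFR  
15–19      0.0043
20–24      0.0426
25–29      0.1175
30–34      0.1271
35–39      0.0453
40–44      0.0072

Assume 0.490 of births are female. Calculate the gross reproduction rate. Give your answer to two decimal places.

0.84

Proportion female at birth = 0.490.
Sum of ASFRs = 0.0043 + 0.0426 + 0.1175 + 0.1271 + 0.0453 + 0.0072 = 0.3440
TFR = 5 × 0.3440 = 1.72
GRR = 0.490 × 1.72 = 0.84280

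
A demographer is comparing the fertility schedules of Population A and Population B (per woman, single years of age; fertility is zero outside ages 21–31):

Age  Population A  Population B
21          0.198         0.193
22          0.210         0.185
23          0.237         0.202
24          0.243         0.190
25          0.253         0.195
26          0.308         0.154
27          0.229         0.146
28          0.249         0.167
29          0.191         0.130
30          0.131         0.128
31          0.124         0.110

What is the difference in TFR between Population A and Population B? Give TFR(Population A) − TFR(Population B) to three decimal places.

Population A:
  Sum of ASFRs = 0.198 + 0.210 + 0.237 + 0.243 + 0.253 + 0.308 + 0.229 + 0.249 + 0.191 + 0.131 + 0.124 = 2.373
  TFR = 2.373
Population B:
  Sum of ASFRs = 0.193 + 0.185 + 0.202 + 0.190 + 0.195 + 0.154 + 0.146 + 0.167 + 0.130 + 0.128 + 0.110 = 1.800
  TFR = 1.8
Difference = 2.373 − 1.8 = 0.573

0.573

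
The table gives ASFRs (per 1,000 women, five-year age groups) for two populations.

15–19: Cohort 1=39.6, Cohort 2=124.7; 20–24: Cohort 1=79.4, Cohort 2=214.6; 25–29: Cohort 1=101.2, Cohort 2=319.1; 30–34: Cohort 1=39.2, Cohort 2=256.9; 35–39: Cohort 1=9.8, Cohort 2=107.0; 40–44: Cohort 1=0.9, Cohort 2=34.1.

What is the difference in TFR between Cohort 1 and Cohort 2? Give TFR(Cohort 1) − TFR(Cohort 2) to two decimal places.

Cohort 1:
  Sum of ASFRs = 39.6 + 79.4 + 101.2 + 39.2 + 9.8 + 0.9 = 270.1
  TFR = 5 × 270.1 / 1000 = 1.3505
Cohort 2:
  Sum of ASFRs = 124.7 + 214.6 + 319.1 + 256.9 + 107.0 + 34.1 = 1056.4
  TFR = 5 × 1056.4 / 1000 = 5.282
Difference = 1.3505 − 5.282 = -3.9315

-3.93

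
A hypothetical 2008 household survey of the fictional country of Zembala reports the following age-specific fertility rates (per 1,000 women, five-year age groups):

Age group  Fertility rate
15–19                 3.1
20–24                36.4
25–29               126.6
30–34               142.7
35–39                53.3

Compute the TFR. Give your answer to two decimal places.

Sum of ASFRs = 3.1 + 36.4 + 126.6 + 142.7 + 53.3 = 362.1
TFR = 5 × 362.1 / 1000 = 1.8105

1.81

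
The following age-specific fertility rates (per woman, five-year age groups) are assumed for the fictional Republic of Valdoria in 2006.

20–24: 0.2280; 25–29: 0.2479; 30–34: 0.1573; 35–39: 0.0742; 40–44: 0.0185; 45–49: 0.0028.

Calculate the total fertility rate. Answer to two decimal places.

3.64

Sum of ASFRs = 0.2280 + 0.2479 + 0.1573 + 0.0742 + 0.0185 + 0.0028 = 0.7287
TFR = 5 × 0.7287 = 3.6435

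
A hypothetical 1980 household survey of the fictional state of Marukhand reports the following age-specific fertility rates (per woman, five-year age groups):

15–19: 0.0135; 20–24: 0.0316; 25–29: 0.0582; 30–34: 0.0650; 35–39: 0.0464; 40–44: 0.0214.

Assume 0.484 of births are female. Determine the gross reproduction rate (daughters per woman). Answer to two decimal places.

Proportion female at birth = 0.484.
Sum of ASFRs = 0.0135 + 0.0316 + 0.0582 + 0.0650 + 0.0464 + 0.0214 = 0.2361
TFR = 5 × 0.2361 = 1.1805
GRR = 0.484 × 1.1805 = 0.57136

0.57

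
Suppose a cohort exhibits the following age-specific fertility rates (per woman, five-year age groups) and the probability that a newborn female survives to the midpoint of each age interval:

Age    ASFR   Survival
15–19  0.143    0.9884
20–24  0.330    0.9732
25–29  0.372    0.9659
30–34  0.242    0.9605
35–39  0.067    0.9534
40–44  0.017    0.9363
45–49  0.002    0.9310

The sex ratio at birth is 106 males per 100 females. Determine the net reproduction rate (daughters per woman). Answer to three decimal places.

2.757

Proportion female at birth = 100 / (100 + 106) = 0.48544.
Each age group contributes 5 × ASFR × survival:
  15–19: 5 × 0.143 × 0.9884 = 0.70671
  20–24: 5 × 0.330 × 0.9732 = 1.60578
  25–29: 5 × 0.372 × 0.9659 = 1.79657
  30–34: 5 × 0.242 × 0.9605 = 1.16221
  35–39: 5 × 0.067 × 0.9534 = 0.31939
  40–44: 5 × 0.017 × 0.9363 = 0.07959
  45–49: 5 × 0.002 × 0.9310 = 0.00931
Sum = 5.67956
NRR = 0.48544 × 5.67956 = 2.75709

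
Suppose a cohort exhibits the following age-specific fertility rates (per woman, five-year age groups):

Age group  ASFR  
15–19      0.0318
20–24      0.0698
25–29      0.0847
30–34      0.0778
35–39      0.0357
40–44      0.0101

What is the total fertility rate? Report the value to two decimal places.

Sum of ASFRs = 0.0318 + 0.0698 + 0.0847 + 0.0778 + 0.0357 + 0.0101 = 0.3099
TFR = 5 × 0.3099 = 1.5495

1.55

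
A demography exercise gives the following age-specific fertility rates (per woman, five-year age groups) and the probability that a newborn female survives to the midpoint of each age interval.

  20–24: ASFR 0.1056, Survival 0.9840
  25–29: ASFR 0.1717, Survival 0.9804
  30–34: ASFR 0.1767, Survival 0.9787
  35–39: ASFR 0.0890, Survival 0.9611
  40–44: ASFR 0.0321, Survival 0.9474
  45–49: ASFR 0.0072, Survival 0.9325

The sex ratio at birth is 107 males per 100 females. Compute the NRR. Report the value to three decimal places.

Proportion female at birth = 100 / (100 + 107) = 0.48309.
Per-age-group product (5 × ASFR × survival probability):
  20–24: 5 × 0.1056 × 0.9840 = 0.51955
  25–29: 5 × 0.1717 × 0.9804 = 0.84167
  30–34: 5 × 0.1767 × 0.9787 = 0.86468
  35–39: 5 × 0.0890 × 0.9611 = 0.42769
  40–44: 5 × 0.0321 × 0.9474 = 0.15206
  45–49: 5 × 0.0072 × 0.9325 = 0.03357
Sum = 2.83922
NRR = 0.48309 × 2.83922 = 1.37160
NRR > 1, so each generation more than replaces itself.

1.372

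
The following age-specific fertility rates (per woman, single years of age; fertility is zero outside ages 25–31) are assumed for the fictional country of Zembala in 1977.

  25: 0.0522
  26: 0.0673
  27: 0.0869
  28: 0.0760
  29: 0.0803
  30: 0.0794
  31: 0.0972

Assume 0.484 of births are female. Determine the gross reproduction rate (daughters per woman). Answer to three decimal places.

0.261

Proportion female at birth = 0.484.
Sum of ASFRs = 0.0522 + 0.0673 + 0.0869 + 0.0760 + 0.0803 + 0.0794 + 0.0972 = 0.5393
TFR = 0.5393
GRR = 0.484 × 0.5393 = 0.26102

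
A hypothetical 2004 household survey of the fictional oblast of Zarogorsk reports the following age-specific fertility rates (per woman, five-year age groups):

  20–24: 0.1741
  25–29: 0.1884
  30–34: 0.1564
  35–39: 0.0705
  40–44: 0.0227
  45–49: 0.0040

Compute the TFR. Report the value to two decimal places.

Sum of ASFRs = 0.1741 + 0.1884 + 0.1564 + 0.0705 + 0.0227 + 0.0040 = 0.6161
TFR = 5 × 0.6161 = 3.0805

3.08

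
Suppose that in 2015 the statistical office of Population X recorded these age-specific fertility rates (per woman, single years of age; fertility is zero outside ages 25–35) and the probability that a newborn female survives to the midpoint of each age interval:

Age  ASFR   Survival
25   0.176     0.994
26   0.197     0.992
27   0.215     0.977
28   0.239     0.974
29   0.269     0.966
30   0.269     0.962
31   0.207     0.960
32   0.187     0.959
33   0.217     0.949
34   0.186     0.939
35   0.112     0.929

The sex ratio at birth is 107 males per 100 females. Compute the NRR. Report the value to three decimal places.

Proportion female at birth = 100 / (100 + 107) = 0.48309.
Weighting each age-specific rate by interval width and survival:
  25: 1 × 0.176 × 0.994 = 0.17494
  26: 1 × 0.197 × 0.992 = 0.19542
  27: 1 × 0.215 × 0.977 = 0.21006
  28: 1 × 0.239 × 0.974 = 0.23279
  29: 1 × 0.269 × 0.966 = 0.25985
  30: 1 × 0.269 × 0.962 = 0.25878
  31: 1 × 0.207 × 0.960 = 0.19872
  32: 1 × 0.187 × 0.959 = 0.17933
  33: 1 × 0.217 × 0.949 = 0.20593
  34: 1 × 0.186 × 0.939 = 0.17465
  35: 1 × 0.112 × 0.929 = 0.10405
Sum = 2.19452
NRR = 0.48309 × 2.19452 = 1.06015

1.060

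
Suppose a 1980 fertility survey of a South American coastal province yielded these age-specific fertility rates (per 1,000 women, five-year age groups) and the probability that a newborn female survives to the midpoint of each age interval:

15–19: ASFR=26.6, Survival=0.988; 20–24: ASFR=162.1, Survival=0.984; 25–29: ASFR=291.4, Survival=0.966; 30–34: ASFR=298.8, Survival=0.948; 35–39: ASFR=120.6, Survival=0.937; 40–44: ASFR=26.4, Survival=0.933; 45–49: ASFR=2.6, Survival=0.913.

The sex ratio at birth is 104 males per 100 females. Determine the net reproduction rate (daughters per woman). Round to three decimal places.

Proportion female at birth = 100 / (100 + 104) = 0.49020.
Weighting each age-specific rate by interval width and survival:
  15–19: 5 × 26.6/1000 × 0.988 = 0.13140
  20–24: 5 × 162.1/1000 × 0.984 = 0.79753
  25–29: 5 × 291.4/1000 × 0.966 = 1.40746
  30–34: 5 × 298.8/1000 × 0.948 = 1.41631
  35–39: 5 × 120.6/1000 × 0.937 = 0.56501
  40–44: 5 × 26.4/1000 × 0.933 = 0.12316
  45–49: 5 × 2.6/1000 × 0.913 = 0.01187
Sum = 4.45274
NRR = 0.49020 × 4.45274 = 2.18273

2.183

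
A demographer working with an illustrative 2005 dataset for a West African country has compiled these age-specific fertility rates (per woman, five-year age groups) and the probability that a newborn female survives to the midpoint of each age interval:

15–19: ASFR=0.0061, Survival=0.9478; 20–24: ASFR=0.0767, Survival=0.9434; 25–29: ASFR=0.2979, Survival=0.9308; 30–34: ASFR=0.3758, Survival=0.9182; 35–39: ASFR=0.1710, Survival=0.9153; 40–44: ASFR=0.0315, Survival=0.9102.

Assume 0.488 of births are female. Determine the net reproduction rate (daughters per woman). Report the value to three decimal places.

2.161

Proportion female at birth = 0.488.
Survival-weighted fertility by age (5·fₓ·Sₓ):
  15–19: 5 × 0.0061 × 0.9478 = 0.02891
  20–24: 5 × 0.0767 × 0.9434 = 0.36179
  25–29: 5 × 0.2979 × 0.9308 = 1.38643
  30–34: 5 × 0.3758 × 0.9182 = 1.72530
  35–39: 5 × 0.1710 × 0.9153 = 0.78258
  40–44: 5 × 0.0315 × 0.9102 = 0.14336
Sum = 4.42837
NRR = 0.488 × 4.42837 = 2.16104
NRR > 1, so each generation more than replaces itself.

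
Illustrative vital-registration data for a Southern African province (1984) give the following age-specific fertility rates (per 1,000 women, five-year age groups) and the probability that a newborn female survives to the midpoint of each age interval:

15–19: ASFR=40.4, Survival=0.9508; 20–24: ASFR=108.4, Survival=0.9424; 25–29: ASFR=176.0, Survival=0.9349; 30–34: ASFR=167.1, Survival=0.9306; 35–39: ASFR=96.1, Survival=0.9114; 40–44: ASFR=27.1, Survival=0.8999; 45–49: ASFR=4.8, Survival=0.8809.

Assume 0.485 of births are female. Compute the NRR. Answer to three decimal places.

1.399

Proportion female at birth = 0.485.
Each age group contributes 5 × ASFR × survival:
  15–19: 5 × 40.4/1000 × 0.9508 = 0.19206
  20–24: 5 × 108.4/1000 × 0.9424 = 0.51078
  25–29: 5 × 176.0/1000 × 0.9349 = 0.82271
  30–34: 5 × 167.1/1000 × 0.9306 = 0.77752
  35–39: 5 × 96.1/1000 × 0.9114 = 0.43793
  40–44: 5 × 27.1/1000 × 0.8999 = 0.12194
  45–49: 5 × 4.8/1000 × 0.8809 = 0.02114
Sum = 2.88408
NRR = 0.485 × 2.88408 = 1.39878
With NRR above 1 the population is above replacement fertility.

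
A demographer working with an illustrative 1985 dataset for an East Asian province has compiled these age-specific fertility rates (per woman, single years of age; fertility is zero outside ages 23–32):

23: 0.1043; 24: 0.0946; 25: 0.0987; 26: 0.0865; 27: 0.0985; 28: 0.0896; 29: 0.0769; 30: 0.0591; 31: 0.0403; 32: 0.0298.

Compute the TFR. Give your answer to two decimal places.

Sum of ASFRs = 0.1043 + 0.0946 + 0.0987 + 0.0865 + 0.0985 + 0.0896 + 0.0769 + 0.0591 + 0.0403 + 0.0298 = 0.7783
TFR = 0.7783

0.78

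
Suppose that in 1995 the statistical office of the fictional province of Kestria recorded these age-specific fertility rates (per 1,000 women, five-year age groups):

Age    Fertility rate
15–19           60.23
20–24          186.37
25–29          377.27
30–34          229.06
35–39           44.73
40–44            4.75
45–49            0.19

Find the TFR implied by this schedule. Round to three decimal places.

4.513

Sum of ASFRs = 60.23 + 186.37 + 377.27 + 229.06 + 44.73 + 4.75 + 0.19 = 902.60
TFR = 5 × 902.60 / 1000 = 4.513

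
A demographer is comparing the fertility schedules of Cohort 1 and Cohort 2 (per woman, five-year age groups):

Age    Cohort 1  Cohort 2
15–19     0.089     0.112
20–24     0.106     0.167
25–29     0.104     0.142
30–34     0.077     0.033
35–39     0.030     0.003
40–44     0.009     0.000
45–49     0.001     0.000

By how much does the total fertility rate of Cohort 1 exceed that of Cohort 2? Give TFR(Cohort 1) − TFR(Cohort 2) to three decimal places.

-0.205

Cohort 1:
  Sum of ASFRs = 0.089 + 0.106 + 0.104 + 0.077 + 0.030 + 0.009 + 0.001 = 0.416
  TFR = 5 × 0.416 = 2.08
Cohort 2:
  Sum of ASFRs = 0.112 + 0.167 + 0.142 + 0.033 + 0.003 + 0.000 + 0.000 = 0.457
  TFR = 5 × 0.457 = 2.285
Difference = 2.08 − 2.285 = -0.205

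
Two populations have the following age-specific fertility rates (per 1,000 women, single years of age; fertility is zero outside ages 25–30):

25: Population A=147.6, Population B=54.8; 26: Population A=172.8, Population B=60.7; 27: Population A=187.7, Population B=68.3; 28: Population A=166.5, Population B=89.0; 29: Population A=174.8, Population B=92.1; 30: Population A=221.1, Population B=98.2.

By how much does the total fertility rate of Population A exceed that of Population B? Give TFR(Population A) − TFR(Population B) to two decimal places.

Population A:
  Sum of ASFRs = 147.6 + 172.8 + 187.7 + 166.5 + 174.8 + 221.1 = 1070.5
  TFR = 1070.5 / 1000 = 1.0705
Population B:
  Sum of ASFRs = 54.8 + 60.7 + 68.3 + 89.0 + 92.1 + 98.2 = 463.1
  TFR = 463.1 / 1000 = 0.4631
Difference = 1.0705 − 0.4631 = 0.6074

0.61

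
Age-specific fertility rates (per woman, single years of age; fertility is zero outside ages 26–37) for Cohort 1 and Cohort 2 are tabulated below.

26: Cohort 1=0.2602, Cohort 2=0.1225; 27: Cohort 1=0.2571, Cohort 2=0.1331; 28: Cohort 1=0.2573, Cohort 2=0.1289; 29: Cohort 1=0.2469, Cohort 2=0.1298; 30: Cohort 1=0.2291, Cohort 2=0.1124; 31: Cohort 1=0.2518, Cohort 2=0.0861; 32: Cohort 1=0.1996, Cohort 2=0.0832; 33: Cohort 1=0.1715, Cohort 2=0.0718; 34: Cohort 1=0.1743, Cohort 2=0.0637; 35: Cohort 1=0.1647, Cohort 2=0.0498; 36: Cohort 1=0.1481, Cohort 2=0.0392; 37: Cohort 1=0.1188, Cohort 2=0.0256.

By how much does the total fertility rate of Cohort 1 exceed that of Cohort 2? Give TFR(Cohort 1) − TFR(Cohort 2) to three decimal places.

Cohort 1:
  Sum of ASFRs = 0.2602 + 0.2571 + 0.2573 + 0.2469 + 0.2291 + 0.2518 + 0.1996 + 0.1715 + 0.1743 + 0.1647 + 0.1481 + 0.1188 = 2.4794
  TFR = 2.4794
Cohort 2:
  Sum of ASFRs = 0.1225 + 0.1331 + 0.1289 + 0.1298 + 0.1124 + 0.0861 + 0.0832 + 0.0718 + 0.0637 + 0.0498 + 0.0392 + 0.0256 = 1.0461
  TFR = 1.0461
Difference = 2.4794 − 1.0461 = 1.4333

1.433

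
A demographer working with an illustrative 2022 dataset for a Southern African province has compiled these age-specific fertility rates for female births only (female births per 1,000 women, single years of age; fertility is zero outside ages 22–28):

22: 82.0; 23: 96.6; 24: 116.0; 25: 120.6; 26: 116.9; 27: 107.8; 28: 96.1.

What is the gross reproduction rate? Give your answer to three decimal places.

0.736

Sum of female ASFRs = 82.0 + 96.6 + 116.0 + 120.6 + 116.9 + 107.8 + 96.1 = 736.0
GRR = 736.0 / 1000 = 0.736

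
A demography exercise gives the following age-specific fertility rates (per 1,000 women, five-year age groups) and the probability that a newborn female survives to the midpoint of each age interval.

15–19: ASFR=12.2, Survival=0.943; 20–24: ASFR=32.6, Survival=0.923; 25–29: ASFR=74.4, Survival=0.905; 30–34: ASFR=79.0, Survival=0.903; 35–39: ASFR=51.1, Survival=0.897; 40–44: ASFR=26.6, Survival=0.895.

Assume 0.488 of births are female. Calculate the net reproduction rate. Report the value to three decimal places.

0.610

Proportion female at birth = 0.488.
Each age group contributes 5 × ASFR × survival:
  15–19: 5 × 12.2/1000 × 0.943 = 0.05752
  20–24: 5 × 32.6/1000 × 0.923 = 0.15045
  25–29: 5 × 74.4/1000 × 0.905 = 0.33666
  30–34: 5 × 79.0/1000 × 0.903 = 0.35669
  35–39: 5 × 51.1/1000 × 0.897 = 0.22918
  40–44: 5 × 26.6/1000 × 0.895 = 0.11904
Sum = 1.24954
NRR = 0.488 × 1.24954 = 0.60978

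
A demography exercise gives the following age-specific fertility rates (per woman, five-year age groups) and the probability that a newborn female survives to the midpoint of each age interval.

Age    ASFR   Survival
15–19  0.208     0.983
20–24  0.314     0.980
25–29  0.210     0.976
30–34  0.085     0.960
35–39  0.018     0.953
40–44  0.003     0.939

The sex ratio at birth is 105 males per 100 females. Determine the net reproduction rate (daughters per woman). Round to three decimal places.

1.997

Proportion female at birth = 100 / (100 + 105) = 0.48780.
Per-age-group product (5 × ASFR × survival probability):
  15–19: 5 × 0.208 × 0.983 = 1.02232
  20–24: 5 × 0.314 × 0.980 = 1.53860
  25–29: 5 × 0.210 × 0.976 = 1.02480
  30–34: 5 × 0.085 × 0.960 = 0.40800
  35–39: 5 × 0.018 × 0.953 = 0.08577
  40–44: 5 × 0.003 × 0.939 = 0.01409
Sum = 4.09358
NRR = 0.48780 × 4.09358 = 1.99685
With NRR above 1 the population is above replacement fertility.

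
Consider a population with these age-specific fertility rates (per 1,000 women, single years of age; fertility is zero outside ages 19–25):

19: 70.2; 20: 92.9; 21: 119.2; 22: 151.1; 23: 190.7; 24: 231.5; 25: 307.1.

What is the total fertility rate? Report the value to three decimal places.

1.163

Sum of ASFRs = 70.2 + 92.9 + 119.2 + 151.1 + 190.7 + 231.5 + 307.1 = 1162.7
TFR = 1162.7 / 1000 = 1.1627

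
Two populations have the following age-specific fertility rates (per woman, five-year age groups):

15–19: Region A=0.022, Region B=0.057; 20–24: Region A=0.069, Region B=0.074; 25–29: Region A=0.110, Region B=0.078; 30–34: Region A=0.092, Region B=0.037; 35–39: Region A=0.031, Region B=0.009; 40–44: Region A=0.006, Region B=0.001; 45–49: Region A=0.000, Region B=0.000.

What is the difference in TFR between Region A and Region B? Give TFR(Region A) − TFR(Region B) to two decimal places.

Region A:
  Sum of ASFRs = 0.022 + 0.069 + 0.110 + 0.092 + 0.031 + 0.006 + 0.000 = 0.330
  TFR = 5 × 0.330 = 1.65
Region B:
  Sum of ASFRs = 0.057 + 0.074 + 0.078 + 0.037 + 0.009 + 0.001 + 0.000 = 0.256
  TFR = 5 × 0.256 = 1.28
Difference = 1.65 − 1.28 = 0.37

0.37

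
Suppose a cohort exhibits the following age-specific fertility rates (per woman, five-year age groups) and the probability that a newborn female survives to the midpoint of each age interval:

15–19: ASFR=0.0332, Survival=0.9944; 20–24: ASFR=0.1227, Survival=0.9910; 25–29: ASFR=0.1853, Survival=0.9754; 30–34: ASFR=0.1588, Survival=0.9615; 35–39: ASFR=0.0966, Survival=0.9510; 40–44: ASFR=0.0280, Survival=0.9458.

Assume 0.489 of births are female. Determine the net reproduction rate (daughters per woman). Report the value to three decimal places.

1.483

Proportion female at birth = 0.489.
Survival-weighted fertility by age (5·fₓ·Sₓ):
  15–19: 5 × 0.0332 × 0.9944 = 0.16507
  20–24: 5 × 0.1227 × 0.9910 = 0.60798
  25–29: 5 × 0.1853 × 0.9754 = 0.90371
  30–34: 5 × 0.1588 × 0.9615 = 0.76343
  35–39: 5 × 0.0966 × 0.9510 = 0.45933
  40–44: 5 × 0.0280 × 0.9458 = 0.13241
Sum = 3.03193
NRR = 0.489 × 3.03193 = 1.48261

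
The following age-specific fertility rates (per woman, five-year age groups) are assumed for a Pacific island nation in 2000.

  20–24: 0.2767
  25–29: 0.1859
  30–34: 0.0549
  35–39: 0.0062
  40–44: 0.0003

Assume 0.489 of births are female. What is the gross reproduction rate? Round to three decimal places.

Proportion female at birth = 0.489.
Sum of ASFRs = 0.2767 + 0.1859 + 0.0549 + 0.0062 + 0.0003 = 0.5240
TFR = 5 × 0.5240 = 2.62
GRR = 0.489 × 2.62 = 1.28118

1.281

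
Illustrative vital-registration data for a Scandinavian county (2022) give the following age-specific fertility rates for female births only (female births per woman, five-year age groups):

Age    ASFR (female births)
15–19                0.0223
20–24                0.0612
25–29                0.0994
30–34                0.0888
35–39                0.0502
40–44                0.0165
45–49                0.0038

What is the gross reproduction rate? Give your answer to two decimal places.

Sum of female ASFRs = 0.0223 + 0.0612 + 0.0994 + 0.0888 + 0.0502 + 0.0165 + 0.0038 = 0.3422
GRR = 5 × 0.3422 = 1.711

1.71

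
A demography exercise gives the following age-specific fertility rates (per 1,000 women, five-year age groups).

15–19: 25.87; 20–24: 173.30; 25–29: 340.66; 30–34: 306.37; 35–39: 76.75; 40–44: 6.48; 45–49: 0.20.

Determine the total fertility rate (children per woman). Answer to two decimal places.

4.65

Sum of ASFRs = 25.87 + 173.30 + 340.66 + 306.37 + 76.75 + 6.48 + 0.20 = 929.63
TFR = 5 × 929.63 / 1000 = 4.64815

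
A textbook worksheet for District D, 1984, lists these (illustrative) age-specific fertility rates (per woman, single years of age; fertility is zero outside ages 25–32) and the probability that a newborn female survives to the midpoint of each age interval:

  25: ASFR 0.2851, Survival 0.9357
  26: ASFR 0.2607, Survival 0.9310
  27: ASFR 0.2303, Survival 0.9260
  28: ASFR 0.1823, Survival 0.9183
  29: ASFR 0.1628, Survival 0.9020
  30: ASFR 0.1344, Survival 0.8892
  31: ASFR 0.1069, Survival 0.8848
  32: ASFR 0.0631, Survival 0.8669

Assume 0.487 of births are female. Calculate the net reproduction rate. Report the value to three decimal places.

Proportion female at birth = 0.487.
Per-age-group product (1 × ASFR × survival probability):
  25: 1 × 0.2851 × 0.9357 = 0.26677
  26: 1 × 0.2607 × 0.9310 = 0.24271
  27: 1 × 0.2303 × 0.9260 = 0.21326
  28: 1 × 0.1823 × 0.9183 = 0.16741
  29: 1 × 0.1628 × 0.9020 = 0.14685
  30: 1 × 0.1344 × 0.8892 = 0.11951
  31: 1 × 0.1069 × 0.8848 = 0.09459
  32: 1 × 0.0631 × 0.8669 = 0.05470
Sum = 1.30580
NRR = 0.487 × 1.30580 = 0.63592

0.636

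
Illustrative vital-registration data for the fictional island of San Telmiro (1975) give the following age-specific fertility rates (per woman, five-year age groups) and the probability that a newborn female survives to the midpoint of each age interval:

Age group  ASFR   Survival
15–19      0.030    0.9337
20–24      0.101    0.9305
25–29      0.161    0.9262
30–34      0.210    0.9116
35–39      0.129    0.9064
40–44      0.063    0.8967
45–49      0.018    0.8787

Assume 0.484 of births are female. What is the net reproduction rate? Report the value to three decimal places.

Proportion female at birth = 0.484.
Per-age-group product (5 × ASFR × survival probability):
  15–19: 5 × 0.030 × 0.9337 = 0.14006
  20–24: 5 × 0.101 × 0.9305 = 0.46990
  25–29: 5 × 0.161 × 0.9262 = 0.74559
  30–34: 5 × 0.210 × 0.9116 = 0.95718
  35–39: 5 × 0.129 × 0.9064 = 0.58463
  40–44: 5 × 0.063 × 0.8967 = 0.28246
  45–49: 5 × 0.018 × 0.8787 = 0.07908
Sum = 3.25890
NRR = 0.484 × 3.25890 = 1.57731
NRR > 1, so each generation more than replaces itself.

1.577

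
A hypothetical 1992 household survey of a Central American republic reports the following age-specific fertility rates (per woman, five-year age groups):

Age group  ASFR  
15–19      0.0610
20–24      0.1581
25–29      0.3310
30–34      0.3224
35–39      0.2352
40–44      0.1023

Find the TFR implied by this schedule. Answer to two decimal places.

6.05

Sum of ASFRs = 0.0610 + 0.1581 + 0.3310 + 0.3224 + 0.2352 + 0.1023 = 1.2100
TFR = 5 × 1.2100 = 6.05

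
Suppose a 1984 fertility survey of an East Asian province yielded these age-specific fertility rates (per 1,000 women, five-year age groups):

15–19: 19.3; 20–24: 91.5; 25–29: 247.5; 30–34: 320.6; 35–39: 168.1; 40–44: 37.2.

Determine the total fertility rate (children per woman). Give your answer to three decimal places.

4.421

Sum of ASFRs = 19.3 + 91.5 + 247.5 + 320.6 + 168.1 + 37.2 = 884.2
TFR = 5 × 884.2 / 1000 = 4.421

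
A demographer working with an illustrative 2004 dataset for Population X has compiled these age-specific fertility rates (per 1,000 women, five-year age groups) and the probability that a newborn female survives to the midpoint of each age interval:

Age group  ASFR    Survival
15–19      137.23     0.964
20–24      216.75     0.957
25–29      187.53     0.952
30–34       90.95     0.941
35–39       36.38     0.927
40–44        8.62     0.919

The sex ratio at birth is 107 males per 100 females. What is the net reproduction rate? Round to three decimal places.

Proportion female at birth = 100 / (100 + 107) = 0.48309.
Survival-weighted fertility by age (5·fₓ·Sₓ):
  15–19: 5 × 137.23/1000 × 0.964 = 0.66145
  20–24: 5 × 216.75/1000 × 0.957 = 1.03715
  25–29: 5 × 187.53/1000 × 0.952 = 0.89264
  30–34: 5 × 90.95/1000 × 0.941 = 0.42792
  35–39: 5 × 36.38/1000 × 0.927 = 0.16862
  40–44: 5 × 8.62/1000 × 0.919 = 0.03961
Sum = 3.22739
NRR = 0.48309 × 3.22739 = 1.55912
With NRR above 1 the population is above replacement fertility.

1.559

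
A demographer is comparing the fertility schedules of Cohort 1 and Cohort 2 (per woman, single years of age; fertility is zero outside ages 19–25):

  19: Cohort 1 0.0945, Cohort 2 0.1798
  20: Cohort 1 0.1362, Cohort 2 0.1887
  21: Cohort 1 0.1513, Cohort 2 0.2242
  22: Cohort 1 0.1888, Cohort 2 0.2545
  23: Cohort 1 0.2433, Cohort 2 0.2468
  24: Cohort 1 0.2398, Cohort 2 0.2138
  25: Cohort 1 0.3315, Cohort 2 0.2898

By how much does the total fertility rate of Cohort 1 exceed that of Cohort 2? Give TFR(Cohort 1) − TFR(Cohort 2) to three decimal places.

-0.212

Cohort 1:
  Sum of ASFRs = 0.0945 + 0.1362 + 0.1513 + 0.1888 + 0.2433 + 0.2398 + 0.3315 = 1.3854
  TFR = 1.3854
Cohort 2:
  Sum of ASFRs = 0.1798 + 0.1887 + 0.2242 + 0.2545 + 0.2468 + 0.2138 + 0.2898 = 1.5976
  TFR = 1.5976
Difference = 1.3854 − 1.5976 = -0.2122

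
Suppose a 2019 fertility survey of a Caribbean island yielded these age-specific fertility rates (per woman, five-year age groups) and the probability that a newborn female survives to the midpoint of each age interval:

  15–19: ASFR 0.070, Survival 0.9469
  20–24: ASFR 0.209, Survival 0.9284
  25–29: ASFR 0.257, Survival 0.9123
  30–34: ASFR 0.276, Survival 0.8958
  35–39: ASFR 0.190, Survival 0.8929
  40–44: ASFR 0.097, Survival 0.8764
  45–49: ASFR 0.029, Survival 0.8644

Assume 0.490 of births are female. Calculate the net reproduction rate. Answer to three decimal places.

2.503

Proportion female at birth = 0.490.
Per-age-group product (5 × ASFR × survival probability):
  15–19: 5 × 0.070 × 0.9469 = 0.33142
  20–24: 5 × 0.209 × 0.9284 = 0.97018
  25–29: 5 × 0.257 × 0.9123 = 1.17231
  30–34: 5 × 0.276 × 0.8958 = 1.23620
  35–39: 5 × 0.190 × 0.8929 = 0.84826
  40–44: 5 × 0.097 × 0.8764 = 0.42505
  45–49: 5 × 0.029 × 0.8644 = 0.12534
Sum = 5.10876
NRR = 0.490 × 5.10876 = 2.50329
NRR > 1, so each generation more than replaces itself.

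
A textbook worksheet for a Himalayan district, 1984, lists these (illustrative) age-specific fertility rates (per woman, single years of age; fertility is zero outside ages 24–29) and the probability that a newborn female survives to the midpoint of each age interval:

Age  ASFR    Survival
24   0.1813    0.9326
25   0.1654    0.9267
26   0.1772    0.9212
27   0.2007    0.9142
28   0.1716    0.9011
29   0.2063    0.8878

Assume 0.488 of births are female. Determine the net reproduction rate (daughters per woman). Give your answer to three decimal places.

Proportion female at birth = 0.488.
Per-age-group product (1 × ASFR × survival probability):
  24: 1 × 0.1813 × 0.9326 = 0.16908
  25: 1 × 0.1654 × 0.9267 = 0.15328
  26: 1 × 0.1772 × 0.9212 = 0.16324
  27: 1 × 0.2007 × 0.9142 = 0.18348
  28: 1 × 0.1716 × 0.9011 = 0.15463
  29: 1 × 0.2063 × 0.8878 = 0.18315
Sum = 1.00686
NRR = 0.488 × 1.00686 = 0.49135
With NRR below 1 the population is below replacement fertility.

0.491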